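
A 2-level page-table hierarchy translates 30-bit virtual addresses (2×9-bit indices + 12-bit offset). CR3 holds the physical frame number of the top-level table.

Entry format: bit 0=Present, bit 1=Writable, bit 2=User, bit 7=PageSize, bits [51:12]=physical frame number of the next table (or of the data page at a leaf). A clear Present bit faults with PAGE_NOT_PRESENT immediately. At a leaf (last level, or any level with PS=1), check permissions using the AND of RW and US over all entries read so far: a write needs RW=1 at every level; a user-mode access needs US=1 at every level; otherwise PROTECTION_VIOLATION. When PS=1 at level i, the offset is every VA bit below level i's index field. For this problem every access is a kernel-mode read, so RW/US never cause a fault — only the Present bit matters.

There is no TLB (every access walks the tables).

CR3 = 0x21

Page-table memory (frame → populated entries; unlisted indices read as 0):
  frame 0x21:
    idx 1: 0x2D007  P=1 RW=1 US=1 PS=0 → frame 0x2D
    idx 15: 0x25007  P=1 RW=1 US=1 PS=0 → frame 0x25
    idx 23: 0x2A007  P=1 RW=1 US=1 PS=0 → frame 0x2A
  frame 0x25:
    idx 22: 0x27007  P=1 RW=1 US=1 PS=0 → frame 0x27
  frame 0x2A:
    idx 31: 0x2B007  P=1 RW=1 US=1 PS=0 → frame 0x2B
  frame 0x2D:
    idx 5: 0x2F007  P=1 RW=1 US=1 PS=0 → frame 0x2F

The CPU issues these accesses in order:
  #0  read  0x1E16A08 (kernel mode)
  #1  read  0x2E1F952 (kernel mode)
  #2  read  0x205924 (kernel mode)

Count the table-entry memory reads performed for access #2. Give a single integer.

Trace:
#0 VA=0x1E16A08 (r,kernel):
  [0] read 0x21 idx=15: raw=0x25007 flags P=1 W=1 U=1 S=0
  [1] read 0x25 idx=22: raw=0x27007 flags P=1 W=1 U=1 S=0
  → PA=0x27A08  (2 entries read)
#1 VA=0x2E1F952 (r,kernel):
  [0] read 0x21 idx=23: raw=0x2A007 flags P=1 W=1 U=1 S=0
  [1] read 0x2A idx=31: raw=0x2B007 flags P=1 W=1 U=1 S=0
  → PA=0x2B952  (2 entries read)
#2 VA=0x205924 (r,kernel):
  [0] read 0x21 idx=1: raw=0x2D007 flags P=1 W=1 U=1 S=0
  [1] read 0x2D idx=5: raw=0x2F007 flags P=1 W=1 U=1 S=0
  → PA=0x2F924  (2 entries read)

Entries read for #2: 2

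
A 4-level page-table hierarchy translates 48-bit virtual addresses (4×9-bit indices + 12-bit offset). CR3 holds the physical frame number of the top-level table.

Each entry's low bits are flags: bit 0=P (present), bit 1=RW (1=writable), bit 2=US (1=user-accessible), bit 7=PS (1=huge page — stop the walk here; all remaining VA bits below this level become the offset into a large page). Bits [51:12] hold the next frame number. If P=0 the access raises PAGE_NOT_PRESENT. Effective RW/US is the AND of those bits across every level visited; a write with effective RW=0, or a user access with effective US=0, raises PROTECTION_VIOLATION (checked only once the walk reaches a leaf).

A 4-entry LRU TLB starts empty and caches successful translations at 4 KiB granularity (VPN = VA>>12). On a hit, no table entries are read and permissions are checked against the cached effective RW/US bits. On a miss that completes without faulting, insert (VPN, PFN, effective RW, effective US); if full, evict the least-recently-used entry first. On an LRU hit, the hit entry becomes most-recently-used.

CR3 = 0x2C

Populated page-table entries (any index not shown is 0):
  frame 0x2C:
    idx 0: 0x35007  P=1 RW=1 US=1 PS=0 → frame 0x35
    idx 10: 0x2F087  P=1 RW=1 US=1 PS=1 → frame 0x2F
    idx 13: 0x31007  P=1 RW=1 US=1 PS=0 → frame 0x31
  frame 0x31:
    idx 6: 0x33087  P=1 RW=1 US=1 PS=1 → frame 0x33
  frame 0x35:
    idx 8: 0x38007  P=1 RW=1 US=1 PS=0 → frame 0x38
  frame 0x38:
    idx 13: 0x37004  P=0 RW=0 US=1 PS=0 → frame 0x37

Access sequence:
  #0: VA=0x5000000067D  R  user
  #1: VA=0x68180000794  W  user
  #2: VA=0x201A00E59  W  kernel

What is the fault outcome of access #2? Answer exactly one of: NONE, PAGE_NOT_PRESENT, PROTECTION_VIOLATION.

Per-access translation:
#0 VA=0x5000000067D (r,user):
  L0 @0x2C[10] → 0x2F087  P=1,RW=1,US=1,PS=1
  ⇒ phys 0x2F67D (huge @L0)  [1 reads]
#1 VA=0x68180000794 (w,user):
  L0 @0x2C[13] → 0x31007  P=1,RW=1,US=1,PS=0
  L1 @0x31[6] → 0x33087  P=1,RW=1,US=1,PS=1
  ⇒ phys 0x33794 (huge @L1)  [2 reads]
#2 VA=0x201A00E59 (w,kernel):
  L0 @0x2C[0] → 0x35007  P=1,RW=1,US=1,PS=0
  L1 @0x35[8] → 0x38007  P=1,RW=1,US=1,PS=0
  L2 @0x38[13] → 0x37004  P=0,RW=0,US=1,PS=0
  → PAGE_NOT_PRESENT  (3 entries read)

Access #2 fault: PAGE_NOT_PRESENT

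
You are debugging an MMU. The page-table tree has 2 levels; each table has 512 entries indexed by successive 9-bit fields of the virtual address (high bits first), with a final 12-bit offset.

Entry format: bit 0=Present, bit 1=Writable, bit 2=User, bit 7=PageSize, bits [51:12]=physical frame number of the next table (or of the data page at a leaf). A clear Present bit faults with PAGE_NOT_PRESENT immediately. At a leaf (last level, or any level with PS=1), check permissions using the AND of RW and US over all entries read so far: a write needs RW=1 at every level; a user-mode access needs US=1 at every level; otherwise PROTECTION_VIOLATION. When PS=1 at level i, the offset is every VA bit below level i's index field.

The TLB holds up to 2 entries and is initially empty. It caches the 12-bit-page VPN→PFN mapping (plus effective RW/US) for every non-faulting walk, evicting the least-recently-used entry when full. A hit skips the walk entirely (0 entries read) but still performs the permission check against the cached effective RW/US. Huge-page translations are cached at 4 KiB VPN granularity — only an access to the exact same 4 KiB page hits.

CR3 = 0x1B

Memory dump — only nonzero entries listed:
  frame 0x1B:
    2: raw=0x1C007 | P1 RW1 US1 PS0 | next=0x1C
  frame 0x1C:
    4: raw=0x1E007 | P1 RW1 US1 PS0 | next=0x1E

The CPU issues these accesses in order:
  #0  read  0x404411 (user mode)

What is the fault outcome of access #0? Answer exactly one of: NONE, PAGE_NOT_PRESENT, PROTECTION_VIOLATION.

Per-access translation:
#0 VA=0x404411 (r,user):
  [0] read 0x1B idx=2: raw=0x1C007 flags P=1 W=1 U=1 S=0
  [1] read 0x1C idx=4: raw=0x1E007 flags P=1 W=1 U=1 S=0
  ✓ 0x1E411  — 2 lookups

Access #0 fault: NONE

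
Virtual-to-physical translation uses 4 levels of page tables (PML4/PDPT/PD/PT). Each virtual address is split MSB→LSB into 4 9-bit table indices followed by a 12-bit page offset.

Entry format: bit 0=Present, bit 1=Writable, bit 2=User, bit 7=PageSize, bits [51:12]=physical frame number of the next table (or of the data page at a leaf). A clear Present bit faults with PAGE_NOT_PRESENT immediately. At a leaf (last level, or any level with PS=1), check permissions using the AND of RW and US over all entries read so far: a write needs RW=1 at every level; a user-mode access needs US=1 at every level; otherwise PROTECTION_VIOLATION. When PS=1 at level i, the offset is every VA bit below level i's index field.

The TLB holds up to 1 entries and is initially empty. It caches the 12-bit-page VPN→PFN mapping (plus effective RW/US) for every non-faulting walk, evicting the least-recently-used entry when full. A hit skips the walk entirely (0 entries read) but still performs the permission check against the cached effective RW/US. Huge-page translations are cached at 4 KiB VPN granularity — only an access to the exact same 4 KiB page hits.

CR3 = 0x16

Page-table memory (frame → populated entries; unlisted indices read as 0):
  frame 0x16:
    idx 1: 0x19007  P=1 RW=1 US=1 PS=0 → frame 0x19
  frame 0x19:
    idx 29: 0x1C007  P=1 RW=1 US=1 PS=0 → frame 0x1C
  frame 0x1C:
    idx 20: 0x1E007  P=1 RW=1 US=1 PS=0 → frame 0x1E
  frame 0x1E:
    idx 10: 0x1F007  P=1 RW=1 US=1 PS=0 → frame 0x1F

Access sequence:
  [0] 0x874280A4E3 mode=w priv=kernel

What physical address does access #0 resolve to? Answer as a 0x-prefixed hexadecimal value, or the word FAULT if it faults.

Walk each access:
#0 VA=0x874280A4E3 (w,kernel):
  L0 @0x16[1] → 0x19007  P=1,RW=1,US=1,PS=0
  L1 @0x19[29] → 0x1C007  P=1,RW=1,US=1,PS=0
  L2 @0x1C[20] → 0x1E007  P=1,RW=1,US=1,PS=0
  L3 @0x1E[10] → 0x1F007  P=1,RW=1,US=1,PS=0
  ✓ 0x1F4E3  — 4 lookups

Access #0 PA: 0x1F4E3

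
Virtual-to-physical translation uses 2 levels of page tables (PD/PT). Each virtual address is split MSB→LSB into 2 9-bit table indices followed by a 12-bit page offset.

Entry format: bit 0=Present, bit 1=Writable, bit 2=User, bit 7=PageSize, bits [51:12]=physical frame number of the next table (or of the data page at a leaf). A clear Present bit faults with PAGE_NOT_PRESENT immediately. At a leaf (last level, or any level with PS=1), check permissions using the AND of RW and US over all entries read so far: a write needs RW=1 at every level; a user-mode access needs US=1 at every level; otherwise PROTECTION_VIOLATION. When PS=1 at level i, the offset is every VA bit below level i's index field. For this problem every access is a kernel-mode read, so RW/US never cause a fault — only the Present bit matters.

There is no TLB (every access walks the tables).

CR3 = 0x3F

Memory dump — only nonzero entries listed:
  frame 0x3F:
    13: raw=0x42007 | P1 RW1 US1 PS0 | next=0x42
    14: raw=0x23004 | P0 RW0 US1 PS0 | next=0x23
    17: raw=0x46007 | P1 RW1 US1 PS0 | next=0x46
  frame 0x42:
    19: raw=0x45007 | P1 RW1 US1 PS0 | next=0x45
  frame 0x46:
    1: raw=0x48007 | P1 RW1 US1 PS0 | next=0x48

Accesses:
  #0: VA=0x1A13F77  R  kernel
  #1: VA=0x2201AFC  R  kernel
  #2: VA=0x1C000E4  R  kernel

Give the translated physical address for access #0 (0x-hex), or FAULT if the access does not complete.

Per-access translation:
#0 VA=0x1A13F77 (r,kernel):
  L0 @0x3F[13] → 0x42007  P=1,RW=1,US=1,PS=0
  L1 @0x42[19] → 0x45007  P=1,RW=1,US=1,PS=0
  ✓ 0x45F77  — 2 lookups
#1 VA=0x2201AFC (r,kernel):
  L0 @0x3F[17] → 0x46007  P=1,RW=1,US=1,PS=0
  L1 @0x46[1] → 0x48007  P=1,RW=1,US=1,PS=0
  ✓ 0x48AFC  — 2 lookups
#2 VA=0x1C000E4 (r,kernel):
  L0 @0x3F[14] → 0x23004  P=0,RW=0,US=1,PS=0
  → PAGE_NOT_PRESENT  (1 entries read)

Access #0 PA: 0x45F77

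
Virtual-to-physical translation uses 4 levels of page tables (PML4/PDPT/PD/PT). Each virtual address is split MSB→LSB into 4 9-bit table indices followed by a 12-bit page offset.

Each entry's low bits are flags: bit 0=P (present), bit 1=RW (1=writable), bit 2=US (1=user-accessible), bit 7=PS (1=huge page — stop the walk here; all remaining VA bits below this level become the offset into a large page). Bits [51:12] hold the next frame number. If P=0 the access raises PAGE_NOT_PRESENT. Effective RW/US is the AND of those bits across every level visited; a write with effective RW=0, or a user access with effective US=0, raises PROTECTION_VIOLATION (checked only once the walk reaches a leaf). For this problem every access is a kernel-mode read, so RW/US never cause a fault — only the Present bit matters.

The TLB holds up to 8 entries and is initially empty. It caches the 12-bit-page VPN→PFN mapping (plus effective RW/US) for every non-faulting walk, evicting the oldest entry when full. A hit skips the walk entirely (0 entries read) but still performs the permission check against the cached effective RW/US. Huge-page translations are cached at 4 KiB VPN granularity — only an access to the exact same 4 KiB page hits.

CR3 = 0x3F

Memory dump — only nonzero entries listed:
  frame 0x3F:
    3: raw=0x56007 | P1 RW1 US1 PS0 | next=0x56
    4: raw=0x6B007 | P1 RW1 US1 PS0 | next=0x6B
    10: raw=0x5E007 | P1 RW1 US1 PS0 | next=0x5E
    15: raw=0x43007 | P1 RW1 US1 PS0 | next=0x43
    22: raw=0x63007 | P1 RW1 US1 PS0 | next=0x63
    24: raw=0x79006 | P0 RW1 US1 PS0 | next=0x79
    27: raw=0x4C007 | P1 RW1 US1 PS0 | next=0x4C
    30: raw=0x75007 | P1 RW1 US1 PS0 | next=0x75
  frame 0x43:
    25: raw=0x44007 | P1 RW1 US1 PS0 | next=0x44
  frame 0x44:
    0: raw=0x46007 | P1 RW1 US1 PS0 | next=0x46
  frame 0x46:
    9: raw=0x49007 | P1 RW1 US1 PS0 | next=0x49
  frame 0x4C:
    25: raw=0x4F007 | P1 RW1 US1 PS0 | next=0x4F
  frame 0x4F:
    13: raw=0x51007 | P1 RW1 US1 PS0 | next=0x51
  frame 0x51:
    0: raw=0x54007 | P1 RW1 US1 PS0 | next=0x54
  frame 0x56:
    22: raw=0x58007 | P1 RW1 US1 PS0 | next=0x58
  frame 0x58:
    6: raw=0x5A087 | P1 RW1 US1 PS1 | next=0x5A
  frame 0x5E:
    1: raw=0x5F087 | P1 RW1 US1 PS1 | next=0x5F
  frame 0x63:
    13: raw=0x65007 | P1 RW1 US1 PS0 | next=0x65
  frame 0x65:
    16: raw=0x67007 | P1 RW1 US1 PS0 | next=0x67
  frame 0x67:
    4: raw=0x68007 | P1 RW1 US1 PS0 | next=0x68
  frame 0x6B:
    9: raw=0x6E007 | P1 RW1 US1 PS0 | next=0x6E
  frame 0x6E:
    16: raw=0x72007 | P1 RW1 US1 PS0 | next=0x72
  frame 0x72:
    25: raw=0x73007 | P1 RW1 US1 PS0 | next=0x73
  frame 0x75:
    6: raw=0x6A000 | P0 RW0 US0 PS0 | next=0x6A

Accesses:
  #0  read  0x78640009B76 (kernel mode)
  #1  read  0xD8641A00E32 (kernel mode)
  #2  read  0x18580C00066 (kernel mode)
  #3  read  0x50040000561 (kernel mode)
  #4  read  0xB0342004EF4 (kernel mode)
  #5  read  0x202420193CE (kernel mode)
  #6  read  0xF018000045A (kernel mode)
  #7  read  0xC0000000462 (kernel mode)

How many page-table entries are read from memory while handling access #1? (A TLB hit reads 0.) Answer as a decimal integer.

Trace:
#0 VA=0x78640009B76 (r,kernel):
  L0 @0x3F[15] → 0x43007  P=1,RW=1,US=1,PS=0
  L1 @0x43[25] → 0x44007  P=1,RW=1,US=1,PS=0
  L2 @0x44[0] → 0x46007  P=1,RW=1,US=1,PS=0
  L3 @0x46[9] → 0x49007  P=1,RW=1,US=1,PS=0
  ✓ 0x49B76  — 4 lookups
#1 VA=0xD8641A00E32 (r,kernel):
  L0 @0x3F[27] → 0x4C007  P=1,RW=1,US=1,PS=0
  L1 @0x4C[25] → 0x4F007  P=1,RW=1,US=1,PS=0
  L2 @0x4F[13] → 0x51007  P=1,RW=1,US=1,PS=0
  L3 @0x51[0] → 0x54007  P=1,RW=1,US=1,PS=0
  ✓ 0x54E32  — 4 lookups
#2 VA=0x18580C00066 (r,kernel):
  L0 @0x3F[3] → 0x56007  P=1,RW=1,US=1,PS=0
  L1 @0x56[22] → 0x58007  P=1,RW=1,US=1,PS=0
  L2 @0x58[6] → 0x5A087  P=1,RW=1,US=1,PS=1
  ✓ 0x5A066 (huge @L2)  — 3 lookups
#3 VA=0x50040000561 (r,kernel):
  L0 @0x3F[10] → 0x5E007  P=1,RW=1,US=1,PS=0
  L1 @0x5E[1] → 0x5F087  P=1,RW=1,US=1,PS=1
  ✓ 0x5F561 (huge @L1)  — 2 lookups
#4 VA=0xB0342004EF4 (r,kernel):
  L0 @0x3F[22] → 0x63007  P=1,RW=1,US=1,PS=0
  L1 @0x63[13] → 0x65007  P=1,RW=1,US=1,PS=0
  L2 @0x65[16] → 0x67007  P=1,RW=1,US=1,PS=0
  L3 @0x67[4] → 0x68007  P=1,RW=1,US=1,PS=0
  ✓ 0x68EF4  — 4 lookups
#5 VA=0x202420193CE (r,kernel):
  L0 @0x3F[4] → 0x6B007  P=1,RW=1,US=1,PS=0
  L1 @0x6B[9] → 0x6E007  P=1,RW=1,US=1,PS=0
  L2 @0x6E[16] → 0x72007  P=1,RW=1,US=1,PS=0
  L3 @0x72[25] → 0x73007  P=1,RW=1,US=1,PS=0
  ✓ 0x733CE  — 4 lookups
#6 VA=0xF018000045A (r,kernel):
  L0 @0x3F[30] → 0x75007  P=1,RW=1,US=1,PS=0
  L1 @0x75[6] → 0x6A000  P=0,RW=0,US=0,PS=0
  ✗ PAGE_NOT_PRESENT  [2 reads]
#7 VA=0xC0000000462 (r,kernel):
  L0 @0x3F[24] → 0x79006  P=0,RW=1,US=1,PS=0
  ✗ PAGE_NOT_PRESENT  [1 reads]

Entries read for #1: 4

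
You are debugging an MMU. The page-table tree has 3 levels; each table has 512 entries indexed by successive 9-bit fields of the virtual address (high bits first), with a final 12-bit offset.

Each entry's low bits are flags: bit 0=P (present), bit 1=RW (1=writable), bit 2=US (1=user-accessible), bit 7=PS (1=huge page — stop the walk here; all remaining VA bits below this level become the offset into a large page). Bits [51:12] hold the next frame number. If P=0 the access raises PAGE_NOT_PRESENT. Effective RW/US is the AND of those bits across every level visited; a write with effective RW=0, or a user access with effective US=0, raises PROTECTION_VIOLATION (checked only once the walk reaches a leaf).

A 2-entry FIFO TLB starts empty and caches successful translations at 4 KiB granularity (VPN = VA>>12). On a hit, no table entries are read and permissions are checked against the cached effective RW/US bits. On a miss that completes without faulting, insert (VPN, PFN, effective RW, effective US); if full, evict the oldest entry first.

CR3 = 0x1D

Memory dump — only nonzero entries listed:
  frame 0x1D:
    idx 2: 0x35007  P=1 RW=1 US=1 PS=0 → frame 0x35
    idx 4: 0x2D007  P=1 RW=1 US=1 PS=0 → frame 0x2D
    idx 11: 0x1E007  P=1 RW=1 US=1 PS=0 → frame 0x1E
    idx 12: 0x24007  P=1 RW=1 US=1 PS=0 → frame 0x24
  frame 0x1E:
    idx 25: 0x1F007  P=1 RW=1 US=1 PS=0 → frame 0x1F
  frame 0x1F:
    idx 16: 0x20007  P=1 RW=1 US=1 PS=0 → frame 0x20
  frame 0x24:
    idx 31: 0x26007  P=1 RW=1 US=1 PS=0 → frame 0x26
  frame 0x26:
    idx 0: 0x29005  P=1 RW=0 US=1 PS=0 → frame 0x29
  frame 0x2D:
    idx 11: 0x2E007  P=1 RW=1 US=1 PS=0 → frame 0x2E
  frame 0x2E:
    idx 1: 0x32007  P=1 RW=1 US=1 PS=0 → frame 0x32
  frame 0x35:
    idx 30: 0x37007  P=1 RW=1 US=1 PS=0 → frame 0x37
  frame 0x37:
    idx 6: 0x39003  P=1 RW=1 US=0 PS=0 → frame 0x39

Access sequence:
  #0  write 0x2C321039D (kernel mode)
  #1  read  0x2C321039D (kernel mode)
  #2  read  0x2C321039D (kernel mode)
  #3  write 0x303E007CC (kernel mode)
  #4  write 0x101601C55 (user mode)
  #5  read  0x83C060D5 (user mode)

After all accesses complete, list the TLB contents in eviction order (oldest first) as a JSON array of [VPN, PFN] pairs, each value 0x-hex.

Walk each access:
#0 VA=0x2C321039D (w,kernel):
  L0: frame=0x1D idx=11 entry=0x1E007 [P=1 RW=1 US=1 PS=0]
  L1: frame=0x1E idx=25 entry=0x1F007 [P=1 RW=1 US=1 PS=0]
  L2: frame=0x1F idx=16 entry=0x20007 [P=1 RW=1 US=1 PS=0]
  ⇒ phys 0x2039D  [3 reads]
#1 VA=0x2C321039D (r,kernel):
  TLB hit vpn=0x2C3210 → PA=0x2039D
#2 VA=0x2C321039D (r,kernel):
  TLB hit vpn=0x2C3210 → PA=0x2039D
#3 VA=0x303E007CC (w,kernel):
  L0: frame=0x1D idx=12 entry=0x24007 [P=1 RW=1 US=1 PS=0]
  L1: frame=0x24 idx=31 entry=0x26007 [P=1 RW=1 US=1 PS=0]
  L2: frame=0x26 idx=0 entry=0x29005 [P=1 RW=0 US=1 PS=0]
  ⇒ fault: PROTECTION_VIOLATION  — 3 lookups
#4 VA=0x101601C55 (w,user):
  L0: frame=0x1D idx=4 entry=0x2D007 [P=1 RW=1 US=1 PS=0]
  L1: frame=0x2D idx=11 entry=0x2E007 [P=1 RW=1 US=1 PS=0]
  L2: frame=0x2E idx=1 entry=0x32007 [P=1 RW=1 US=1 PS=0]
  ⇒ phys 0x32C55  [3 reads]
#5 VA=0x83C060D5 (r,user):
  L0: frame=0x1D idx=2 entry=0x35007 [P=1 RW=1 US=1 PS=0]
  L1: frame=0x35 idx=30 entry=0x37007 [P=1 RW=1 US=1 PS=0]
  L2: frame=0x37 idx=6 entry=0x39003 [P=1 RW=1 US=0 PS=0]
  ⇒ fault: PROTECTION_VIOLATION  — 3 lookups

TLB: [["0x2C3210", "0x20"], ["0x101601", "0x32"]]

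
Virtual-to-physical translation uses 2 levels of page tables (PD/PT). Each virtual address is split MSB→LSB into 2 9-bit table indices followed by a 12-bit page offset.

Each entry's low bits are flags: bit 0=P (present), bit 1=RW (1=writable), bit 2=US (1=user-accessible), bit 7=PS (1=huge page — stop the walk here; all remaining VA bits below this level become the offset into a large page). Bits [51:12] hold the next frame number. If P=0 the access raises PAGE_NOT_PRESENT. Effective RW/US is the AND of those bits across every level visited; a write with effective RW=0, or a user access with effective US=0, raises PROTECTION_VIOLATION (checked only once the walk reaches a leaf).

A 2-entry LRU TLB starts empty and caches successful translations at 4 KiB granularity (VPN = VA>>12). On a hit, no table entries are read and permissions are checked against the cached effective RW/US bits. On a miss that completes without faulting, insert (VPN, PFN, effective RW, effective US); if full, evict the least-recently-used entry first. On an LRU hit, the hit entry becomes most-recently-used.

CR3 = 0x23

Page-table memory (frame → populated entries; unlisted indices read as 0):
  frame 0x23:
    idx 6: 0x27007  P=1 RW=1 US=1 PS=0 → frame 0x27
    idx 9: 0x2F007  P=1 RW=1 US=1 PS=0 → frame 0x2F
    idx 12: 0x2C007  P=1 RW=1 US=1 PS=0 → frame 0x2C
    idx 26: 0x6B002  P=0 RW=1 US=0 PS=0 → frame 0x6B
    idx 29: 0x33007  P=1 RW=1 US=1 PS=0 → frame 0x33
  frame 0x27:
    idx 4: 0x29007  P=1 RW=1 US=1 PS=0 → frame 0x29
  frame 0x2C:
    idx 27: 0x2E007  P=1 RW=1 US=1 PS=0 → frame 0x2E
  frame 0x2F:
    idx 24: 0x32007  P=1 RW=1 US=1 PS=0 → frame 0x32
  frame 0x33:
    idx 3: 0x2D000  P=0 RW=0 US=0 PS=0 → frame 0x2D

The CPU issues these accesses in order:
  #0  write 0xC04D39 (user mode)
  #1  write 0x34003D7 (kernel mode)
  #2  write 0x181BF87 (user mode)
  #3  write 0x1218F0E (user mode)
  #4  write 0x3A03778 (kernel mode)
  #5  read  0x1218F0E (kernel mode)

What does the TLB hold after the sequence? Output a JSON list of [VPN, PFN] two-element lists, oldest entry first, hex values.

Per-access translation:
#0 VA=0xC04D39 (w,user):
  L0: frame=0x23 idx=6 entry=0x27007 [P=1 RW=1 US=1 PS=0]
  L1: frame=0x27 idx=4 entry=0x29007 [P=1 RW=1 US=1 PS=0]
  ✓ 0x29D39  — 2 lookups
#1 VA=0x34003D7 (w,kernel):
  L0: frame=0x23 idx=26 entry=0x6B002 [P=0 RW=1 US=0 PS=0]
  ⇒ fault: PAGE_NOT_PRESENT  — 1 lookups
#2 VA=0x181BF87 (w,user):
  L0: frame=0x23 idx=12 entry=0x2C007 [P=1 RW=1 US=1 PS=0]
  L1: frame=0x2C idx=27 entry=0x2E007 [P=1 RW=1 US=1 PS=0]
  ✓ 0x2EF87  — 2 lookups
#3 VA=0x1218F0E (w,user):
  L0: frame=0x23 idx=9 entry=0x2F007 [P=1 RW=1 US=1 PS=0]
  L1: frame=0x2F idx=24 entry=0x32007 [P=1 RW=1 US=1 PS=0]
  ✓ 0x32F0E  — 2 lookups
#4 VA=0x3A03778 (w,kernel):
  L0: frame=0x23 idx=29 entry=0x33007 [P=1 RW=1 US=1 PS=0]
  L1: frame=0x33 idx=3 entry=0x2D000 [P=0 RW=0 US=0 PS=0]
  ⇒ fault: PAGE_NOT_PRESENT  — 2 lookups
#5 VA=0x1218F0E (r,kernel):
  TLB hit vpn=0x1218 → PA=0x32F0E

TLB: [["0x181B", "0x2E"], ["0x1218", "0x32"]]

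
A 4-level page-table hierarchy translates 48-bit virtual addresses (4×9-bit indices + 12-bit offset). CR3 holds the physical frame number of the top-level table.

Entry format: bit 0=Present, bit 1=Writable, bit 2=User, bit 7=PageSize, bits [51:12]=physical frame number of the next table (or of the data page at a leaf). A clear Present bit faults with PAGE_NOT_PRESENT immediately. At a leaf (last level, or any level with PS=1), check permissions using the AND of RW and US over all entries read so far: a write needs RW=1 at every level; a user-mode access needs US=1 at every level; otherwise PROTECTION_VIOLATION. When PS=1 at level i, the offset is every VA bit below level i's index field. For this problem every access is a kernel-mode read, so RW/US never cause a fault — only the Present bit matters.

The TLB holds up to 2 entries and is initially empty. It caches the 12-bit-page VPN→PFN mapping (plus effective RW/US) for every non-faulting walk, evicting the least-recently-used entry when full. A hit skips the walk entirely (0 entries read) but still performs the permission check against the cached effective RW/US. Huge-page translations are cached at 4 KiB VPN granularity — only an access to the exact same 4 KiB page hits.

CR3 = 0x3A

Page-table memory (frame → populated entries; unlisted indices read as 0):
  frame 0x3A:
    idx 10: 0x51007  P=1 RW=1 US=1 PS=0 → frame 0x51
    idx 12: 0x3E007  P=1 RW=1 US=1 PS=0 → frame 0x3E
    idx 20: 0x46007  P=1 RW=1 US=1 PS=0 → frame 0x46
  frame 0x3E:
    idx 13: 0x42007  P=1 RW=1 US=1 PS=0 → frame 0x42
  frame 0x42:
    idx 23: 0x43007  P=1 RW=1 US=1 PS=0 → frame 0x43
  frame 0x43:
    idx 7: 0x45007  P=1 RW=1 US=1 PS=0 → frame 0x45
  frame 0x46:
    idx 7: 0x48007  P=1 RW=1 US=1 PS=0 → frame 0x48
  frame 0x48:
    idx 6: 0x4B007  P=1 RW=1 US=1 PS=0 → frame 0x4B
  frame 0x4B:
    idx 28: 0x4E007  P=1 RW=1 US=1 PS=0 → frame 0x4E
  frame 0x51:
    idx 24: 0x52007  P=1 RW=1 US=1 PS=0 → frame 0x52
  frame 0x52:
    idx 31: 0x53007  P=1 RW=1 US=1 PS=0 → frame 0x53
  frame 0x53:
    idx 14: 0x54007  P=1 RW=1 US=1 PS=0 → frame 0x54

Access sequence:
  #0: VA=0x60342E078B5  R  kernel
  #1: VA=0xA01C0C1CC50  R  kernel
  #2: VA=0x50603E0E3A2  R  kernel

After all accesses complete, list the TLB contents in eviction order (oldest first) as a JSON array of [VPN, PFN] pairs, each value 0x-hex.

Trace:
#0 VA=0x60342E078B5 (r,kernel):
  [0] read 0x3A idx=12: raw=0x3E007 flags P=1 W=1 U=1 S=0
  [1] read 0x3E idx=13: raw=0x42007 flags P=1 W=1 U=1 S=0
  [2] read 0x42 idx=23: raw=0x43007 flags P=1 W=1 U=1 S=0
  [3] read 0x43 idx=7: raw=0x45007 flags P=1 W=1 U=1 S=0
  ⇒ phys 0x458B5  [4 reads]
#1 VA=0xA01C0C1CC50 (r,kernel):
  [0] read 0x3A idx=20: raw=0x46007 flags P=1 W=1 U=1 S=0
  [1] read 0x46 idx=7: raw=0x48007 flags P=1 W=1 U=1 S=0
  [2] read 0x48 idx=6: raw=0x4B007 flags P=1 W=1 U=1 S=0
  [3] read 0x4B idx=28: raw=0x4E007 flags P=1 W=1 U=1 S=0
  ⇒ phys 0x4EC50  [4 reads]
#2 VA=0x50603E0E3A2 (r,kernel):
  [0] read 0x3A idx=10: raw=0x51007 flags P=1 W=1 U=1 S=0
  [1] read 0x51 idx=24: raw=0x52007 flags P=1 W=1 U=1 S=0
  [2] read 0x52 idx=31: raw=0x53007 flags P=1 W=1 U=1 S=0
  [3] read 0x53 idx=14: raw=0x54007 flags P=1 W=1 U=1 S=0
  ⇒ phys 0x543A2  [4 reads]

TLB: [["0xA01C0C1C", "0x4E"], ["0x50603E0E", "0x54"]]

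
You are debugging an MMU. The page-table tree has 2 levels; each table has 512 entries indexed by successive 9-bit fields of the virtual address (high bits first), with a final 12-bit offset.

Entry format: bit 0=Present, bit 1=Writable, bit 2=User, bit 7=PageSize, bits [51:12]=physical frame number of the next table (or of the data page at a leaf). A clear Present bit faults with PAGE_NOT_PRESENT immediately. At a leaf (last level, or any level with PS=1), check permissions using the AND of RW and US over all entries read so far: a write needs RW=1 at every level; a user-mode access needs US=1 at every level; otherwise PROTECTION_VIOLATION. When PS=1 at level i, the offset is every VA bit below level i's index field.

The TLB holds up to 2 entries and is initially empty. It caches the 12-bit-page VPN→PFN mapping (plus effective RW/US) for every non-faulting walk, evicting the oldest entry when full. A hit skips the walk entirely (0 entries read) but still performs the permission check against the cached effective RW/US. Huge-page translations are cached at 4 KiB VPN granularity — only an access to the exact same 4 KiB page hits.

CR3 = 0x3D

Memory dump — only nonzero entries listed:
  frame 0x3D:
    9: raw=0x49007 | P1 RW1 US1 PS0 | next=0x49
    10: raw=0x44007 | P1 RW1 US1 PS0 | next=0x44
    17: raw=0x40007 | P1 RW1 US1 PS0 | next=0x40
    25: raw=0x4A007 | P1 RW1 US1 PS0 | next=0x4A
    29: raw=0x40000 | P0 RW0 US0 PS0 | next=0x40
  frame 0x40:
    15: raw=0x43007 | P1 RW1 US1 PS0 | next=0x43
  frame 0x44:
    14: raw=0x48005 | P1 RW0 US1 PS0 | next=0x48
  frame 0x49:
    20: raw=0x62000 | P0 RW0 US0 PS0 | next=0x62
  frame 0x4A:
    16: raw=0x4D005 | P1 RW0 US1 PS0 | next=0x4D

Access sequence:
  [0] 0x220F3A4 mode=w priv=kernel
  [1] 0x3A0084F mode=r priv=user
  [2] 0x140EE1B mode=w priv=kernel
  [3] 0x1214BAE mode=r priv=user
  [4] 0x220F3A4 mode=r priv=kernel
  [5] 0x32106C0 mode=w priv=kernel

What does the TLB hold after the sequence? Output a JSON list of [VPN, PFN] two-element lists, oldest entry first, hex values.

Trace:
#0 VA=0x220F3A4 (w,kernel):
  L0: frame=0x3D idx=17 entry=0x40007 [P=1 RW=1 US=1 PS=0]
  L1: frame=0x40 idx=15 entry=0x43007 [P=1 RW=1 US=1 PS=0]
  → PA=0x433A4  (2 entries read)
#1 VA=0x3A0084F (r,user):
  L0: frame=0x3D idx=29 entry=0x40000 [P=0 RW=0 US=0 PS=0]
  ✗ PAGE_NOT_PRESENT  [1 reads]
#2 VA=0x140EE1B (w,kernel):
  L0: frame=0x3D idx=10 entry=0x44007 [P=1 RW=1 US=1 PS=0]
  L1: frame=0x44 idx=14 entry=0x48005 [P=1 RW=0 US=1 PS=0]
  ✗ PROTECTION_VIOLATION  [2 reads]
#3 VA=0x1214BAE (r,user):
  L0: frame=0x3D idx=9 entry=0x49007 [P=1 RW=1 US=1 PS=0]
  L1: frame=0x49 idx=20 entry=0x62000 [P=0 RW=0 US=0 PS=0]
  ✗ PAGE_NOT_PRESENT  [2 reads]
#4 VA=0x220F3A4 (r,kernel):
  TLB hit vpn=0x220F → PA=0x433A4
#5 VA=0x32106C0 (w,kernel):
  L0: frame=0x3D idx=25 entry=0x4A007 [P=1 RW=1 US=1 PS=0]
  L1: frame=0x4A idx=16 entry=0x4D005 [P=1 RW=0 US=1 PS=0]
  ✗ PROTECTION_VIOLATION  [2 reads]

TLB: [["0x220F", "0x43"]]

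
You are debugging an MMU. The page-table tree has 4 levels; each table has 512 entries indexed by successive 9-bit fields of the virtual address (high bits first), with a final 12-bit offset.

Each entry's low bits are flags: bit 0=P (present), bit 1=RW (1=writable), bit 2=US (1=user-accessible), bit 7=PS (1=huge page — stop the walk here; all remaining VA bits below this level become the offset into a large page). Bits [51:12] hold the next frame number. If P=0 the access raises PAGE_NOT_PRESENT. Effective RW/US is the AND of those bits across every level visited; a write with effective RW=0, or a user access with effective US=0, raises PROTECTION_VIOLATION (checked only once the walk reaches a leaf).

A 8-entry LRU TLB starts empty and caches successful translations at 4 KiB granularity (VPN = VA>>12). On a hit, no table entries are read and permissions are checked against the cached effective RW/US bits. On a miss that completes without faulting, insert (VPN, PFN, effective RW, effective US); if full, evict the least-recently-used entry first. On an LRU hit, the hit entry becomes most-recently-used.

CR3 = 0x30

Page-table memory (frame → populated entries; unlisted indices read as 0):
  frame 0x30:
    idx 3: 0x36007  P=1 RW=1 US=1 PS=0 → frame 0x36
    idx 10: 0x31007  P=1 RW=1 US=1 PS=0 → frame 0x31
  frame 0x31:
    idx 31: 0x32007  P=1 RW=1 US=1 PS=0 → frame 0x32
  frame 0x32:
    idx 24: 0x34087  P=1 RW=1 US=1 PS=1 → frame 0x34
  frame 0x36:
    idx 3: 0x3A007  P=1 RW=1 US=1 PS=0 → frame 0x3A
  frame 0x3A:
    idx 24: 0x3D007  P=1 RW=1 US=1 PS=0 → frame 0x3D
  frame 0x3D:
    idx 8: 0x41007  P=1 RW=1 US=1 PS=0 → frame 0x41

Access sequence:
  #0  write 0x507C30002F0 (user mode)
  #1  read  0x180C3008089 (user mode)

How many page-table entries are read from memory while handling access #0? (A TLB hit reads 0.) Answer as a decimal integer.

Per-access translation:
#0 VA=0x507C30002F0 (w,user):
  [0] read 0x30 idx=10: raw=0x31007 flags P=1 W=1 U=1 S=0
  [1] read 0x31 idx=31: raw=0x32007 flags P=1 W=1 U=1 S=0
  [2] read 0x32 idx=24: raw=0x34087 flags P=1 W=1 U=1 S=1
  → PA=0x342F0 (huge @L2)  (3 entries read)
#1 VA=0x180C3008089 (r,user):
  [0] read 0x30 idx=3: raw=0x36007 flags P=1 W=1 U=1 S=0
  [1] read 0x36 idx=3: raw=0x3A007 flags P=1 W=1 U=1 S=0
  [2] read 0x3A idx=24: raw=0x3D007 flags P=1 W=1 U=1 S=0
  [3] read 0x3D idx=8: raw=0x41007 flags P=1 W=1 U=1 S=0
  → PA=0x41089  (4 entries read)

Entries read for #0: 3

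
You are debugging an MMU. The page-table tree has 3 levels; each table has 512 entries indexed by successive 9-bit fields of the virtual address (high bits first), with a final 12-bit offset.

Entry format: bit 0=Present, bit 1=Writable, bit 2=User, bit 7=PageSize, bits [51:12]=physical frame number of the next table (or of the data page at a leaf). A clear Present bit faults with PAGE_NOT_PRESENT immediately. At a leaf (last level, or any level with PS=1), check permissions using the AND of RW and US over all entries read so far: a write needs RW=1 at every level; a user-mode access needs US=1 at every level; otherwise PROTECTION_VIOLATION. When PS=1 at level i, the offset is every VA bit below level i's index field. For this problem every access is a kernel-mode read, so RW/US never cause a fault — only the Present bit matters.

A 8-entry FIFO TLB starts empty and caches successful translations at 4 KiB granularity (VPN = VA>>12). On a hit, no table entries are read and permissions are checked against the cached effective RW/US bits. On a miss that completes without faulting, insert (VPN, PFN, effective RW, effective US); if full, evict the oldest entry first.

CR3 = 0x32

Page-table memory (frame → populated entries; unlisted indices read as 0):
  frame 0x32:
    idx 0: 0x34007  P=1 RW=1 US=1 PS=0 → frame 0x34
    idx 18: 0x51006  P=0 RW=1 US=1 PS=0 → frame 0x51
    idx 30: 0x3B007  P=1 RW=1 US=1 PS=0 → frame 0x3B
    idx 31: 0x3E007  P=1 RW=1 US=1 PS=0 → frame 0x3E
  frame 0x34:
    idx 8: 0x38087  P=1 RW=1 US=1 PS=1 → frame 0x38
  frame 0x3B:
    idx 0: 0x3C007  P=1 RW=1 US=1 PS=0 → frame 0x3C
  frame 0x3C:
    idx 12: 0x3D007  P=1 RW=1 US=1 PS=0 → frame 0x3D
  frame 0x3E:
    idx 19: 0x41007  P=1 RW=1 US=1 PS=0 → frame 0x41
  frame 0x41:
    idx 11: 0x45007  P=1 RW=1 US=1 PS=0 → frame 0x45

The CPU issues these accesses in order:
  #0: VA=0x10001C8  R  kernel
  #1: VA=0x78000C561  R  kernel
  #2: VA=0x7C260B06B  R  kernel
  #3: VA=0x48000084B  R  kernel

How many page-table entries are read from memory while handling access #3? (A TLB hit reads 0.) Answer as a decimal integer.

Trace:
#0 VA=0x10001C8 (r,kernel):
  [0] read 0x32 idx=0: raw=0x34007 flags P=1 W=1 U=1 S=0
  [1] read 0x34 idx=8: raw=0x38087 flags P=1 W=1 U=1 S=1
  ✓ 0x381C8 (huge @L1)  — 2 lookups
#1 VA=0x78000C561 (r,kernel):
  [0] read 0x32 idx=30: raw=0x3B007 flags P=1 W=1 U=1 S=0
  [1] read 0x3B idx=0: raw=0x3C007 flags P=1 W=1 U=1 S=0
  [2] read 0x3C idx=12: raw=0x3D007 flags P=1 W=1 U=1 S=0
  ✓ 0x3D561  — 3 lookups
#2 VA=0x7C260B06B (r,kernel):
  [0] read 0x32 idx=31: raw=0x3E007 flags P=1 W=1 U=1 S=0
  [1] read 0x3E idx=19: raw=0x41007 flags P=1 W=1 U=1 S=0
  [2] read 0x41 idx=11: raw=0x45007 flags P=1 W=1 U=1 S=0
  ✓ 0x4506B  — 3 lookups
#3 VA=0x48000084B (r,kernel):
  [0] read 0x32 idx=18: raw=0x51006 flags P=0 W=1 U=1 S=0
  ✗ PAGE_NOT_PRESENT  [1 reads]

Entries read for #3: 1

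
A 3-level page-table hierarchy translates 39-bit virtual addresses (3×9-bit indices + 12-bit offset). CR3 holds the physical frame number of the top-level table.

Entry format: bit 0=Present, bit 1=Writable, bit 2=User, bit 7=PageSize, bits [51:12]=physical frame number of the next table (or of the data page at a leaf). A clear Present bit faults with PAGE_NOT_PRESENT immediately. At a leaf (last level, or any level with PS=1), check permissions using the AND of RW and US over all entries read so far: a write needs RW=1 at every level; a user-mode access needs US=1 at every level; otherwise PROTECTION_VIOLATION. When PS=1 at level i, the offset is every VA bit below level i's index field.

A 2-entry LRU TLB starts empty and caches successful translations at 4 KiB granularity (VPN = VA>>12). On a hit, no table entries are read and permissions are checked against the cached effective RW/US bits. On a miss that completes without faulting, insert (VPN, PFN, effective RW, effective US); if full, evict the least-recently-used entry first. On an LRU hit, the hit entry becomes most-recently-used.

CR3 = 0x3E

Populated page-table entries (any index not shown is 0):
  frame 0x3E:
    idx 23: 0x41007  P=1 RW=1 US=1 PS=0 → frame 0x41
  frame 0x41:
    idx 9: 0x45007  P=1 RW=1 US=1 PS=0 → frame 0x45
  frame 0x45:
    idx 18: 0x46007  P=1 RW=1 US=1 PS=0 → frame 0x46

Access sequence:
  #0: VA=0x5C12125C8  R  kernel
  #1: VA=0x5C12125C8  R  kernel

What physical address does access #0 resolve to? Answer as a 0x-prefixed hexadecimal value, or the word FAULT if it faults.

Walk each access:
#0 VA=0x5C12125C8 (r,kernel):
  [0] read 0x3E idx=23: raw=0x41007 flags P=1 W=1 U=1 S=0
  [1] read 0x41 idx=9: raw=0x45007 flags P=1 W=1 U=1 S=0
  [2] read 0x45 idx=18: raw=0x46007 flags P=1 W=1 U=1 S=0
  ✓ 0x465C8  — 3 lookups
#1 VA=0x5C12125C8 (r,kernel):
  TLB hit vpn=0x5C1212 → PA=0x465C8

Access #0 PA: 0x465C8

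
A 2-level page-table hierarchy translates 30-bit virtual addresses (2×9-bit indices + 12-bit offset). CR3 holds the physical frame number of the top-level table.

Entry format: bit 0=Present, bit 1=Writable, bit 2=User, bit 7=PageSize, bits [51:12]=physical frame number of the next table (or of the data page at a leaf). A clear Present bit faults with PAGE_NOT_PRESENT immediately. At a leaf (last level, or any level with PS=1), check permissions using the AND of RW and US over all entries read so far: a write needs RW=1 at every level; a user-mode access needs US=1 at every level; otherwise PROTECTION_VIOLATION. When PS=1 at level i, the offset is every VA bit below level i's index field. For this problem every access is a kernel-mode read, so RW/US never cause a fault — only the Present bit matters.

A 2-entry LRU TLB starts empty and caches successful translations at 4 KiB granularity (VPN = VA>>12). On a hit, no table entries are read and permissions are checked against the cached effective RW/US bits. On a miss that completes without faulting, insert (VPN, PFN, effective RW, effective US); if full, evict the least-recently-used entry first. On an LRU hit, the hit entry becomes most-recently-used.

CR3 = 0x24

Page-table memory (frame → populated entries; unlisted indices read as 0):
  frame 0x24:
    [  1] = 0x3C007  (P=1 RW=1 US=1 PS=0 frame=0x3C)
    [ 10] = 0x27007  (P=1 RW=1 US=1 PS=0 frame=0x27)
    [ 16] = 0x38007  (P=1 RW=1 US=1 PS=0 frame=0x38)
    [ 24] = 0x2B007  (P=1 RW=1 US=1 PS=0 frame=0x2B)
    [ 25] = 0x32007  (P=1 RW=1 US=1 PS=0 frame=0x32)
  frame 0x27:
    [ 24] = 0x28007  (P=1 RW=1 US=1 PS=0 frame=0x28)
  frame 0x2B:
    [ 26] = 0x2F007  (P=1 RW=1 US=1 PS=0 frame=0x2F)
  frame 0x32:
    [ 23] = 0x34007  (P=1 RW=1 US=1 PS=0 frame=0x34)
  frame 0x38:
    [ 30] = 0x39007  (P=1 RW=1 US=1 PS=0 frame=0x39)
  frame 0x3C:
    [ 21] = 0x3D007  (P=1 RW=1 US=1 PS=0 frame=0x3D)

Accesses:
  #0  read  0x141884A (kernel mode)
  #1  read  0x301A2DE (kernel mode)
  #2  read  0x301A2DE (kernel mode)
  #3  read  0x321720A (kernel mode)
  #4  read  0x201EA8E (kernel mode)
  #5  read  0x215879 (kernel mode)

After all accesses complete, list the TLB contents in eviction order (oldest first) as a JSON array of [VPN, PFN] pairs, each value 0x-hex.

Trace:
#0 VA=0x141884A (r,kernel):
  lvl0: tbl 0x24, slot 10 ⇒ 0x27007 (P1/RW1/US1/PS0)
  lvl1: tbl 0x27, slot 24 ⇒ 0x28007 (P1/RW1/US1/PS0)
  → PA=0x2884A  (2 entries read)
#1 VA=0x301A2DE (r,kernel):
  lvl0: tbl 0x24, slot 24 ⇒ 0x2B007 (P1/RW1/US1/PS0)
  lvl1: tbl 0x2B, slot 26 ⇒ 0x2F007 (P1/RW1/US1/PS0)
  → PA=0x2F2DE  (2 entries read)
#2 VA=0x301A2DE (r,kernel):
  TLB hit vpn=0x301A → PA=0x2F2DE
#3 VA=0x321720A (r,kernel):
  lvl0: tbl 0x24, slot 25 ⇒ 0x32007 (P1/RW1/US1/PS0)
  lvl1: tbl 0x32, slot 23 ⇒ 0x34007 (P1/RW1/US1/PS0)
  → PA=0x3420A  (2 entries read)
#4 VA=0x201EA8E (r,kernel):
  lvl0: tbl 0x24, slot 16 ⇒ 0x38007 (P1/RW1/US1/PS0)
  lvl1: tbl 0x38, slot 30 ⇒ 0x39007 (P1/RW1/US1/PS0)
  → PA=0x39A8E  (2 entries read)
#5 VA=0x215879 (r,kernel):
  lvl0: tbl 0x24, slot 1 ⇒ 0x3C007 (P1/RW1/US1/PS0)
  lvl1: tbl 0x3C, slot 21 ⇒ 0x3D007 (P1/RW1/US1/PS0)
  → PA=0x3D879  (2 entries read)

TLB: [["0x201E", "0x39"], ["0x215", "0x3D"]]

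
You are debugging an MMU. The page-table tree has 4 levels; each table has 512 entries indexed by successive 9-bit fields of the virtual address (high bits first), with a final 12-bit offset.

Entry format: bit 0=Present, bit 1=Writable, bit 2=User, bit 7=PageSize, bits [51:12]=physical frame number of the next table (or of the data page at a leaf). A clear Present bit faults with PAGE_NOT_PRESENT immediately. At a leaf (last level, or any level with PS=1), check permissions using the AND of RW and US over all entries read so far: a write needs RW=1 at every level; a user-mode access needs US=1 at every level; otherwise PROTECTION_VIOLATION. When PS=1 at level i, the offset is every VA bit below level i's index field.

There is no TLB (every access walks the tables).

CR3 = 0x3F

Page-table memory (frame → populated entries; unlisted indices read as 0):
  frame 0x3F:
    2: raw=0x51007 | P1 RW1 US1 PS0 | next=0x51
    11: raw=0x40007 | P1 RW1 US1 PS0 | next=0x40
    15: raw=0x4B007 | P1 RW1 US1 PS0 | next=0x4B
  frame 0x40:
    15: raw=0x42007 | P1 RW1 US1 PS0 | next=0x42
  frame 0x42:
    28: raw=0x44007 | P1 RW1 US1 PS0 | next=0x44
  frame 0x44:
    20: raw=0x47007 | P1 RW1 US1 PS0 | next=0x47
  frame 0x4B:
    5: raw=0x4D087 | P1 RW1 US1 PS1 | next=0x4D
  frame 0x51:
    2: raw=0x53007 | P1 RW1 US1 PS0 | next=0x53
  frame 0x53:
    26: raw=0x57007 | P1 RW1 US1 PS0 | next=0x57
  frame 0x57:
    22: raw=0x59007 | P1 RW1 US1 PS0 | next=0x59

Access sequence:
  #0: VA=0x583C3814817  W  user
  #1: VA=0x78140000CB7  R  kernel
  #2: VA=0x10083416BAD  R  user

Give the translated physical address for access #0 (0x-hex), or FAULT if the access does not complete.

Walk each access:
#0 VA=0x583C3814817 (w,user):
  L0 @0x3F[11] → 0x40007  P=1,RW=1,US=1,PS=0
  L1 @0x40[15] → 0x42007  P=1,RW=1,US=1,PS=0
  L2 @0x42[28] → 0x44007  P=1,RW=1,US=1,PS=0
  L3 @0x44[20] → 0x47007  P=1,RW=1,US=1,PS=0
  ✓ 0x47817  — 4 lookups
#1 VA=0x78140000CB7 (r,kernel):
  L0 @0x3F[15] → 0x4B007  P=1,RW=1,US=1,PS=0
  L1 @0x4B[5] → 0x4D087  P=1,RW=1,US=1,PS=1
  ✓ 0x4DCB7 (huge @L1)  — 2 lookups
#2 VA=0x10083416BAD (r,user):
  L0 @0x3F[2] → 0x51007  P=1,RW=1,US=1,PS=0
  L1 @0x51[2] → 0x53007  P=1,RW=1,US=1,PS=0
  L2 @0x53[26] → 0x57007  P=1,RW=1,US=1,PS=0
  L3 @0x57[22] → 0x59007  P=1,RW=1,US=1,PS=0
  ✓ 0x59BAD  — 4 lookups

Access #0 PA: 0x47817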